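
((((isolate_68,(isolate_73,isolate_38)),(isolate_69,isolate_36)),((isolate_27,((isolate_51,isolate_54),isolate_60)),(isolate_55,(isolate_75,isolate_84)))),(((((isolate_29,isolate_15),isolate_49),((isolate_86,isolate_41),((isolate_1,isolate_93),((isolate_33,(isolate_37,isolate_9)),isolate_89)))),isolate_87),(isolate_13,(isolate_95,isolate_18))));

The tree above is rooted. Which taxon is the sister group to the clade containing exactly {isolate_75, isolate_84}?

The clade containing exactly {isolate_75, isolate_84} attaches to the tree at the node subtending (isolate_55,(isolate_75,isolate_84)).
The other lineage descending from that same node — the sister group — is the single tip isolate_55.

isolate_55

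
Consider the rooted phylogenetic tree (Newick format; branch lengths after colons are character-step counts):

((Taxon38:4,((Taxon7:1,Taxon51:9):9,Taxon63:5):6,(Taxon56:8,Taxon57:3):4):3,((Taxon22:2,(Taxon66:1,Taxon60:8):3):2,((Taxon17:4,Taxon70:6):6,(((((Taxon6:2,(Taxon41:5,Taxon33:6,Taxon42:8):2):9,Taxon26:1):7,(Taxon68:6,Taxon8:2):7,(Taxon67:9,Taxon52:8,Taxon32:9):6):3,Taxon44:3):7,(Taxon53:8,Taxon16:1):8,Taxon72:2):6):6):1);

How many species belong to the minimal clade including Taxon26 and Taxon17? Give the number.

The MRCA of Taxon26 and Taxon17 is the node subtending ((Taxon17,Taxon70),(((((Taxon6,(Taxon41,Taxon33,Taxon42)),Taxon26),(Taxon68,Taxon8),(Taxon67,Taxon52,Taxon32)),Taxon44),(Taxon53,Taxon16),Taxon72)).
That clade contains 16 terminal taxa: Taxon16, Taxon17, Taxon26, Taxon32, Taxon33, Taxon41, Taxon42, Taxon44, Taxon52, Taxon53, Taxon6, Taxon67, Taxon68, Taxon70, Taxon72, Taxon8.

16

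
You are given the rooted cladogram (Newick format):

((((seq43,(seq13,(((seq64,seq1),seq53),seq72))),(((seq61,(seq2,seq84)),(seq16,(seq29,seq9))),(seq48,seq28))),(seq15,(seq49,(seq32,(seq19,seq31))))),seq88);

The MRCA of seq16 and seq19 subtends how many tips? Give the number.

19

The MRCA of seq16 and seq19 is the node subtending (((seq43,(seq13,(((seq64,seq1),seq53),seq72))),(((seq61,(seq2,seq84)),(seq16,(seq29,seq9))),(seq48,seq28))),(seq15,(seq49,(seq32,(seq19,seq31))))).
That clade contains 19 terminal taxa: seq1, seq13, seq15, seq16, seq19, seq2, seq28, seq29, seq31, seq32, seq43, seq48, seq49, seq53, seq61, seq64, seq72, seq84, seq9.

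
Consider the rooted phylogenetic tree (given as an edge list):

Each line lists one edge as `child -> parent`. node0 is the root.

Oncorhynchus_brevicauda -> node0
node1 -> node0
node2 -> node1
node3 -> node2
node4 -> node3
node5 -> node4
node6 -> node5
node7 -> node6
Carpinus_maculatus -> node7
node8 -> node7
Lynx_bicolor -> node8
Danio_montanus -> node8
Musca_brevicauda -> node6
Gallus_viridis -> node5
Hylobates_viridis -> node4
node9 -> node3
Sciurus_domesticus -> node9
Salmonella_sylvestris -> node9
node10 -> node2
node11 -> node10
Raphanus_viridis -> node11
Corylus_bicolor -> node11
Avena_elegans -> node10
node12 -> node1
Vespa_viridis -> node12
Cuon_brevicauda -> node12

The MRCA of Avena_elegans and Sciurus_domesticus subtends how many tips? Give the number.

11

The MRCA of Avena_elegans and Sciurus_domesticus is the node subtending ((((((Carpinus_maculatus,(Lynx_bicolor,Danio_montanus)),Musca_brevicauda),Gallus_viridis),Hylobates_viridis),(Sciurus_domesticus,Salmonella_sylvestris)),((Raphanus_viridis,Corylus_bicolor),Avena_elegans)).
That clade contains 11 terminal taxa: Avena_elegans, Carpinus_maculatus, Corylus_bicolor, Danio_montanus, Gallus_viridis, Hylobates_viridis, Lynx_bicolor, Musca_brevicauda, Raphanus_viridis, Salmonella_sylvestris, Sciurus_domesticus.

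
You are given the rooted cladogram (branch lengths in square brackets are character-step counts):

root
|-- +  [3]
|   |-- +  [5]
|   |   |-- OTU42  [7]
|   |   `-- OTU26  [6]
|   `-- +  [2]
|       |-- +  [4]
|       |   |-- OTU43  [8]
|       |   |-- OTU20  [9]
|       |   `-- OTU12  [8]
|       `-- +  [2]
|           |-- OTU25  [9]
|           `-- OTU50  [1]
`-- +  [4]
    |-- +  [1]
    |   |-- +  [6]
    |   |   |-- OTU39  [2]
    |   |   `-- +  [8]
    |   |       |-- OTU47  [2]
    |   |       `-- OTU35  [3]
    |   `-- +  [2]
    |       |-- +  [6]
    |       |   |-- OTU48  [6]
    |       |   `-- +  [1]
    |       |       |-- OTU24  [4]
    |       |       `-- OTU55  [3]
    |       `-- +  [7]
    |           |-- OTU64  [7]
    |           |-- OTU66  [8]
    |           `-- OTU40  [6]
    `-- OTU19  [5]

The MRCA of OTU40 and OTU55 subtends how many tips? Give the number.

6

The MRCA of OTU40 and OTU55 is the node subtending ((OTU48,(OTU24,OTU55)),(OTU64,OTU66,OTU40)).
That clade contains 6 terminal taxa: OTU24, OTU40, OTU48, OTU55, OTU64, OTU66.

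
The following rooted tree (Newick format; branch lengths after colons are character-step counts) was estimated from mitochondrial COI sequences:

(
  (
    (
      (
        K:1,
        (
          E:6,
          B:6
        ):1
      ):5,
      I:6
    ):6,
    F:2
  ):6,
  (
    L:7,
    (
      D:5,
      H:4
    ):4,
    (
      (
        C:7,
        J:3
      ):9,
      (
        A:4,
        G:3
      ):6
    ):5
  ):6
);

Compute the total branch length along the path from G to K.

The path runs G → … → MRCA → … → K; the MRCA is the root of the tree.
Branch lengths along that path: 3 + 6 + 5 + 6 + 6 + 6 + 5 + 1 = 38.

38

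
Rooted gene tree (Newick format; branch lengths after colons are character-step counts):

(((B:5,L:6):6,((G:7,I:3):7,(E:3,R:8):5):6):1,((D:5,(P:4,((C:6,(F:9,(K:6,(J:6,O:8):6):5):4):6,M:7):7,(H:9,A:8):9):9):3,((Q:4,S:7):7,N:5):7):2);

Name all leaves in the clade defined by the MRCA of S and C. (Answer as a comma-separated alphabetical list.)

Tracing S: it sits inside (Q,S).
Tracing C: it sits inside (C,(F,(K,(J,O)))).
The smallest clade enclosing both is ((D,(P,((C,(F,(K,(J,O)))),M),(H,A))),((Q,S),N)); the answer is its 13 terminal taxa in alphabetical order.

A, C, D, F, H, J, K, M, N, O, P, Q, S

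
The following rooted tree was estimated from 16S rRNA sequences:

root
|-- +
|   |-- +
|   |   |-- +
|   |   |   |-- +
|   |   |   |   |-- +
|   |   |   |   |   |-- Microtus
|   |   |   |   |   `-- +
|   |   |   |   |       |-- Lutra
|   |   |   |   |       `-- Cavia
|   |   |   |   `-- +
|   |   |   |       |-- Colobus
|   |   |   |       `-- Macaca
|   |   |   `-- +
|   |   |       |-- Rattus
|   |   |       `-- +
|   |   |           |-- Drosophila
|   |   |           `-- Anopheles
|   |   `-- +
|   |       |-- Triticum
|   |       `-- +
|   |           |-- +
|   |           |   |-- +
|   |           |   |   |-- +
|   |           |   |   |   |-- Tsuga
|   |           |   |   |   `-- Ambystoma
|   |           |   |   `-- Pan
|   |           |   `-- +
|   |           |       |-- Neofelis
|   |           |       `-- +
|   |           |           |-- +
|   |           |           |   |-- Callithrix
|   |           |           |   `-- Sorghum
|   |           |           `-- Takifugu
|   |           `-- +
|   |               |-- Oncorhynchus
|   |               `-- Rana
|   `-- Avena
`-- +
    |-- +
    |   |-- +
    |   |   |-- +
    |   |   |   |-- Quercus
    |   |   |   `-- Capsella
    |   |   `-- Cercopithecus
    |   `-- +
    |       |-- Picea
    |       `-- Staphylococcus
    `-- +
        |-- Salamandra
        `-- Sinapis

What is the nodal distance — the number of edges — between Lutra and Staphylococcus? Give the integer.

11

The MRCA of Lutra and Staphylococcus is the root of the tree.
From Lutra up to that node: 7 branches. From Staphylococcus up to the same node: 4 branches. Total: 7 + 4 = 11.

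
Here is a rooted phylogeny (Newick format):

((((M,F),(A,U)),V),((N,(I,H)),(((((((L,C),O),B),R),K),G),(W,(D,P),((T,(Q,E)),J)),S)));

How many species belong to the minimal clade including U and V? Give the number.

The MRCA of U and V is the node subtending (((M,F),(A,U)),V).
That clade contains 5 terminal taxa: A, F, M, U, V.

5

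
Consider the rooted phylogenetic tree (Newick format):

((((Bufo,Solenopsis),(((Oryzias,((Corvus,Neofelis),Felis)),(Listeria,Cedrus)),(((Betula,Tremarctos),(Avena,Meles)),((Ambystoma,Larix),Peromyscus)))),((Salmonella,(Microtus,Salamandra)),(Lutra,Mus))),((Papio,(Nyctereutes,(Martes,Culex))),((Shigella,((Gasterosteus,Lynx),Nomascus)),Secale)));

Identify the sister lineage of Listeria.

Listeria attaches to the tree at the node subtending (Listeria,Cedrus).
The other lineage descending from that same node — the sister group — is the single tip Cedrus.

Cedrus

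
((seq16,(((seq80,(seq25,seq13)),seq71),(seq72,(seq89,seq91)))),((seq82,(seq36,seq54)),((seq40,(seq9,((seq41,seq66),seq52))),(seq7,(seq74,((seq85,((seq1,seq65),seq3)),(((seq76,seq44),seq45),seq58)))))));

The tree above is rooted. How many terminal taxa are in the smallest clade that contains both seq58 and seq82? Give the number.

18

The MRCA of seq58 and seq82 is the node subtending ((seq82,(seq36,seq54)),((seq40,(seq9,((seq41,seq66),seq52))),(seq7,(seq74,((seq85,((seq1,seq65),seq3)),(((seq76,seq44),seq45),seq58)))))).
That clade contains 18 terminal taxa: seq1, seq3, seq36, seq40, seq41, seq44, seq45, seq52, seq54, seq58, seq65, seq66, seq7, seq74, seq76, seq82, seq85, seq9.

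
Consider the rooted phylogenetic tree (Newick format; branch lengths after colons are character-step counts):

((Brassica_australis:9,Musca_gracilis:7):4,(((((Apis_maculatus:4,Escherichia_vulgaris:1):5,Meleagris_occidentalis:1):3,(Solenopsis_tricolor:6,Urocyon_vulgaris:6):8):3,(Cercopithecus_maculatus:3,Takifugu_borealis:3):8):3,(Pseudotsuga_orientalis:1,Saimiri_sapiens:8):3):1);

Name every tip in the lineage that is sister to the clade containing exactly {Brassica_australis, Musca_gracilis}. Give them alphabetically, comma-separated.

Apis_maculatus, Cercopithecus_maculatus, Escherichia_vulgaris, Meleagris_occidentalis, Pseudotsuga_orientalis, Saimiri_sapiens, Solenopsis_tricolor, Takifugu_borealis, Urocyon_vulgaris

The clade containing exactly {Brassica_australis, Musca_gracilis} attaches directly to the root of the tree.
The other lineage descending from that same node — the sister group — is (((((Apis_maculatus,Escherichia_vulgaris),Meleagris_occidentalis),(Solenopsis_tricolor,Urocyon_vulgaris)),(Cercopithecus_maculatus,Takifugu_borealis)),(Pseudotsuga_orientalis,Saimiri_sapiens)); its 9 tips in alphabetical order are the answer.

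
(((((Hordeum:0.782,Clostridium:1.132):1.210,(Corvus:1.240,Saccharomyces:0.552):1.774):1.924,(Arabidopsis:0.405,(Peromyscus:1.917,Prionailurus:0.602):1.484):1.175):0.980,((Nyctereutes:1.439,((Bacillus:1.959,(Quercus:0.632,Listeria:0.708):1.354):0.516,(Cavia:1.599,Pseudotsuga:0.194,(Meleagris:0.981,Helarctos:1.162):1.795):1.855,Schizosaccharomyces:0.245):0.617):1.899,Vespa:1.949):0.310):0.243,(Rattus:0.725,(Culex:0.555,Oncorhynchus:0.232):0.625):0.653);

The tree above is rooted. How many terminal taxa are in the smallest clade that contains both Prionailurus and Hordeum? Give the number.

7

The MRCA of Prionailurus and Hordeum is the node subtending (((Hordeum,Clostridium),(Corvus,Saccharomyces)),(Arabidopsis,(Peromyscus,Prionailurus))).
That clade contains 7 terminal taxa: Arabidopsis, Clostridium, Corvus, Hordeum, Peromyscus, Prionailurus, Saccharomyces.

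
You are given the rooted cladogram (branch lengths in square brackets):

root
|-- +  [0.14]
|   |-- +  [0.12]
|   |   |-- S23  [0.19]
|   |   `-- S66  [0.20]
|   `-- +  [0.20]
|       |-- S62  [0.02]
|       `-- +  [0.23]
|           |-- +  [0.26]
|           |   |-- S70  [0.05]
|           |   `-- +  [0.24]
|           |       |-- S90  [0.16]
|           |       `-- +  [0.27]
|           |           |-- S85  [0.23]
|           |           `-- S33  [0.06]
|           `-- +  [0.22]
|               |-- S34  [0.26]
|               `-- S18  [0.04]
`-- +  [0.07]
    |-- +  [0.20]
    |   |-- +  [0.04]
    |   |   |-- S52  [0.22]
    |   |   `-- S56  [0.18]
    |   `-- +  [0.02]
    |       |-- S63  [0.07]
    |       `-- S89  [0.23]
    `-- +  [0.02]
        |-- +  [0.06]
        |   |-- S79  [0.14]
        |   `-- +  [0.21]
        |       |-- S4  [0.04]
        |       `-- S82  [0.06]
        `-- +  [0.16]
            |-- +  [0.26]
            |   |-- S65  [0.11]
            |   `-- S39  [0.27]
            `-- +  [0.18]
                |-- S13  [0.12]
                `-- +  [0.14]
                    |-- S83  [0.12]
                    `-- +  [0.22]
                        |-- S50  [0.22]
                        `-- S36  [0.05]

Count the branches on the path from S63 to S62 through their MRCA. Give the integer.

7

The MRCA of S63 and S62 is the root of the tree.
From S63 up to that node: 4 branches. From S62 up to the same node: 3 branches. Total: 4 + 3 = 7.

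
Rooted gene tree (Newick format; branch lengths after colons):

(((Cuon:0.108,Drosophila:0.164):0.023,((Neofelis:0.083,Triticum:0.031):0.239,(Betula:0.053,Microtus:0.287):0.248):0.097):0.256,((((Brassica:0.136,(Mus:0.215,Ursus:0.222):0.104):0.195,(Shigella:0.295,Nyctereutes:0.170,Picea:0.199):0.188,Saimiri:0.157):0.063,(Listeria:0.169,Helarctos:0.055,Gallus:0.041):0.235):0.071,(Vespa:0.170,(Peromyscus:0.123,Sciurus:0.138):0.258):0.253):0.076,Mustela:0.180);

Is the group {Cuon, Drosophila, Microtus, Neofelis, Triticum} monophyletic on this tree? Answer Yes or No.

The MRCA of the listed taxa subtends ((Cuon,Drosophila),((Neofelis,Triticum),(Betula,Microtus))).
That clade also contains Betula, which is not in the proposed group, so the group is not monophyletic.

No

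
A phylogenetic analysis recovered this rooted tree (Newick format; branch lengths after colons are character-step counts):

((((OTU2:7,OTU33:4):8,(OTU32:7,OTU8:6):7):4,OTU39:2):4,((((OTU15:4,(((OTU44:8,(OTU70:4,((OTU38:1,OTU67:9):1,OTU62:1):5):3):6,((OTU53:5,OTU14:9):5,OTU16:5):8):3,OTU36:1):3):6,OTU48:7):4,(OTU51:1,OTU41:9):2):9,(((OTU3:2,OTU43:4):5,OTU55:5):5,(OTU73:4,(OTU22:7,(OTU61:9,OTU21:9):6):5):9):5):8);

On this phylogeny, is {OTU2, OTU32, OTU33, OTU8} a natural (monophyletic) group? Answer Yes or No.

Yes

The most recent common ancestor of these taxa subtends ((OTU2,OTU33),(OTU32,OTU8)).
That clade has exactly 4 tips — every listed taxon and nothing else — so the group is monophyletic.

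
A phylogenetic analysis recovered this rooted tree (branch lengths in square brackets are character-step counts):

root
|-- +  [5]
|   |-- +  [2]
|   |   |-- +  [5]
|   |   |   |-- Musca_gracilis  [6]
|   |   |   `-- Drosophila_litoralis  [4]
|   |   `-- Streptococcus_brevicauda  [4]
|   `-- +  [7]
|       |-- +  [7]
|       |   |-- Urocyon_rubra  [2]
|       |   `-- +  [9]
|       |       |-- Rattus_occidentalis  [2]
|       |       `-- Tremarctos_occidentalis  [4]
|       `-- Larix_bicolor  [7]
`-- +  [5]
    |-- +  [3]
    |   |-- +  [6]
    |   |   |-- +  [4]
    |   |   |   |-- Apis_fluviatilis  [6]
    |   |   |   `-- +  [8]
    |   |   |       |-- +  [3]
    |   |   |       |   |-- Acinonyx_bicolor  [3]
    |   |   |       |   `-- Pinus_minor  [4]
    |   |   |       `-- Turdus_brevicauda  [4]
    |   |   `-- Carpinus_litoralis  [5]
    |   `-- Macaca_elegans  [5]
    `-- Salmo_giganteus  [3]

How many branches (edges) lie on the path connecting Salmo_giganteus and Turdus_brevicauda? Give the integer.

6

The MRCA of Salmo_giganteus and Turdus_brevicauda is the node subtending ((((Apis_fluviatilis,((Acinonyx_bicolor,Pinus_minor),Turdus_brevicauda)),Carpinus_litoralis),Macaca_elegans),Salmo_giganteus).
From Salmo_giganteus up to that node: 1 branch. From Turdus_brevicauda up to the same node: 5 branches. Total: 1 + 5 = 6.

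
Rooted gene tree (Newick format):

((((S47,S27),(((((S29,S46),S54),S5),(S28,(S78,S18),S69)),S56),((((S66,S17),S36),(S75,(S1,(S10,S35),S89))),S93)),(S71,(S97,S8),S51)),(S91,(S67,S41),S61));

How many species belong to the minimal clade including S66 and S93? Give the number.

The MRCA of S66 and S93 is the node subtending ((((S66,S17),S36),(S75,(S1,(S10,S35),S89))),S93).
That clade contains 9 terminal taxa: S1, S10, S17, S35, S36, S66, S75, S89, S93.

9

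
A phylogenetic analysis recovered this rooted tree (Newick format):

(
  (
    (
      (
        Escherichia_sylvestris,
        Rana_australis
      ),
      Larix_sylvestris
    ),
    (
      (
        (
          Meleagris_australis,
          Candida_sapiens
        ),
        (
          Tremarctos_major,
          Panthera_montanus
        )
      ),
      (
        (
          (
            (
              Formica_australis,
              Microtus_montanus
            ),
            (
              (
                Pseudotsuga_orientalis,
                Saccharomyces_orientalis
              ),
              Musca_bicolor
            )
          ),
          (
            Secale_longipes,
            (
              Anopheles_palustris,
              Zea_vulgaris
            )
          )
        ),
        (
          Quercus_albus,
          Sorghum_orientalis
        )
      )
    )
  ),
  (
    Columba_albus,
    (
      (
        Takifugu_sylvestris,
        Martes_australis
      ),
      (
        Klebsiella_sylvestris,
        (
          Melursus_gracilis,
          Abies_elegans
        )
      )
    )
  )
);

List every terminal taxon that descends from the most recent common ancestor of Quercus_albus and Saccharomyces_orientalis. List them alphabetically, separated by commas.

Anopheles_palustris, Formica_australis, Microtus_montanus, Musca_bicolor, Pseudotsuga_orientalis, Quercus_albus, Saccharomyces_orientalis, Secale_longipes, Sorghum_orientalis, Zea_vulgaris

Tracing Quercus_albus: it sits inside (Quercus_albus,Sorghum_orientalis).
Tracing Saccharomyces_orientalis: it sits inside (Pseudotsuga_orientalis,Saccharomyces_orientalis).
The smallest clade enclosing both is ((((Formica_australis,Microtus_montanus),((Pseudotsuga_orientalis,Saccharomyces_orientalis),Musca_bicolor)),(Secale_longipes,(Anopheles_palustris,Zea_vulgaris))),(Quercus_albus,Sorghum_orientalis)); the answer is its 10 terminal taxa in alphabetical order.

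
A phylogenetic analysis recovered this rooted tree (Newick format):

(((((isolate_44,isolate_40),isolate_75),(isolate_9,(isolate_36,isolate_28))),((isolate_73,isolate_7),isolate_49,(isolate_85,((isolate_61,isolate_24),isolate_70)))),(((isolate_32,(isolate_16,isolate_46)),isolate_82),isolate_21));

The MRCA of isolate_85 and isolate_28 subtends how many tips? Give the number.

The MRCA of isolate_85 and isolate_28 is the node subtending ((((isolate_44,isolate_40),isolate_75),(isolate_9,(isolate_36,isolate_28))),((isolate_73,isolate_7),isolate_49,(isolate_85,((isolate_61,isolate_24),isolate_70)))).
That clade contains 13 terminal taxa: isolate_24, isolate_28, isolate_36, isolate_40, isolate_44, isolate_49, isolate_61, isolate_7, isolate_70, isolate_73, isolate_75, isolate_85, isolate_9.

13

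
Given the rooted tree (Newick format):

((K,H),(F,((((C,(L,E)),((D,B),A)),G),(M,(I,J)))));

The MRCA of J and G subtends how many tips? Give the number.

The MRCA of J and G is the node subtending ((((C,(L,E)),((D,B),A)),G),(M,(I,J))).
That clade contains 10 terminal taxa: A, B, C, D, E, G, I, J, L, M.

10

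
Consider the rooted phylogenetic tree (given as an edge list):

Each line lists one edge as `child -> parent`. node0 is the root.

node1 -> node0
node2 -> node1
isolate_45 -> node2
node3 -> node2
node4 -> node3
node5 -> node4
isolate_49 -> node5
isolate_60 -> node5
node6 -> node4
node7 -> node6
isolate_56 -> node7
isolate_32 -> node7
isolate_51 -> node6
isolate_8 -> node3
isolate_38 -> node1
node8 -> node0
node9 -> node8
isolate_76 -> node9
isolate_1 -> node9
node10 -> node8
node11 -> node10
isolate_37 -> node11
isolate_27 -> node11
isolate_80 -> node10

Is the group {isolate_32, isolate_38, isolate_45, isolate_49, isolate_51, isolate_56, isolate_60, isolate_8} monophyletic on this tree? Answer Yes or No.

The most recent common ancestor of these taxa subtends ((isolate_45,(((isolate_49,isolate_60),((isolate_56,isolate_32),isolate_51)),isolate_8)),isolate_38).
That clade has exactly 8 tips — every listed taxon and nothing else — so the group is monophyletic.

Yes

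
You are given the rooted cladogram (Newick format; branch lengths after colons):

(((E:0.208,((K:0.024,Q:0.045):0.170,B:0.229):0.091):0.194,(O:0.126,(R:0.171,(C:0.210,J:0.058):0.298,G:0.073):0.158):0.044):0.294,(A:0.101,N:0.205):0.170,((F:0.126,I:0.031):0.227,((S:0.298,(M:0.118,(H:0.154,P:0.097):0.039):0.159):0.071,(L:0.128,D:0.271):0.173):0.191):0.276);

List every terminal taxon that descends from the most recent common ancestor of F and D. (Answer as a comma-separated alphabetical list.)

Tracing F: it sits inside (F,I).
Tracing D: it sits inside (L,D).
The smallest clade enclosing both is ((F,I),((S,(M,(H,P))),(L,D))); the answer is its 8 terminal taxa in alphabetical order.

D, F, H, I, L, M, P, S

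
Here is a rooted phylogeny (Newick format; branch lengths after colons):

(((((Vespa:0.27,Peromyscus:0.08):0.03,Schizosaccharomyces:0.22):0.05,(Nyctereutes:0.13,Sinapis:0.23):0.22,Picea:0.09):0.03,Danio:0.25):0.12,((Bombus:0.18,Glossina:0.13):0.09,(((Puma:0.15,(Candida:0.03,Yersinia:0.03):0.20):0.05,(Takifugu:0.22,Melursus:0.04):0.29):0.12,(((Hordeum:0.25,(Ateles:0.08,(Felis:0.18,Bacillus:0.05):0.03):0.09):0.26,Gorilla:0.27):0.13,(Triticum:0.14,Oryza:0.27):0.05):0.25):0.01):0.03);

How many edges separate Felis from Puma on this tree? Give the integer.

The MRCA of Felis and Puma is the node subtending (((Puma,(Candida,Yersinia)),(Takifugu,Melursus)),(((Hordeum,(Ateles,(Felis,Bacillus))),Gorilla),(Triticum,Oryza))).
From Felis up to that node: 6 branches. From Puma up to the same node: 3 branches. Total: 6 + 3 = 9.

9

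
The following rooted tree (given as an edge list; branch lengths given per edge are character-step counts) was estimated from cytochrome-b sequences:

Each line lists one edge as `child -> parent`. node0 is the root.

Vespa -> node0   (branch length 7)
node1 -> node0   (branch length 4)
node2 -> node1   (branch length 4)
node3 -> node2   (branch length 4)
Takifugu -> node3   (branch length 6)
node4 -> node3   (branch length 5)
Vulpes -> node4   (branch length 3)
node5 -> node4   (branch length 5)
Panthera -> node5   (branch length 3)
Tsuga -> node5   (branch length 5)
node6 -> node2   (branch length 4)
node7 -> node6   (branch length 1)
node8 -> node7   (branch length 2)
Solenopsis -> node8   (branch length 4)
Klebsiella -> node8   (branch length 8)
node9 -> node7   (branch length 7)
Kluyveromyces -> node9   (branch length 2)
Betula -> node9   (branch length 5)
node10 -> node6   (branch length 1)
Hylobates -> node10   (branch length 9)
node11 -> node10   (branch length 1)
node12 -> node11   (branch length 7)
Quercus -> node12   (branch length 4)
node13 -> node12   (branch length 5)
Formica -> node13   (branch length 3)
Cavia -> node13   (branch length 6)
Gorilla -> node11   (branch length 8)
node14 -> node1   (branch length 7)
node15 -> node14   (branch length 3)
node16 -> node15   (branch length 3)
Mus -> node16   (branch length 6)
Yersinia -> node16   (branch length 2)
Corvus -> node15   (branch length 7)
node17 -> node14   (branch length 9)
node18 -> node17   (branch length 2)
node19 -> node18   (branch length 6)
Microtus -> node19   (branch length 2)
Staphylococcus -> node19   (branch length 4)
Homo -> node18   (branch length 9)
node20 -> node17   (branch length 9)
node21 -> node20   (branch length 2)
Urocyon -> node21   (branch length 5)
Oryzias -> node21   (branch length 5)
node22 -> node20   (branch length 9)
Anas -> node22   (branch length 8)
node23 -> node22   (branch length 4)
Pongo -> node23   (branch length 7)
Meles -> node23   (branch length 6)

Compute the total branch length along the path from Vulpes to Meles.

60

The path runs Vulpes → … → MRCA → … → Meles; the MRCA is the node subtending (((Takifugu,(Vulpes,(Panthera,Tsuga))),(((Solenopsis,Klebsiella),(Kluyveromyces,Betula)),(Hylobates,((Quercus,(Formica,Cavia)),Gorilla)))),(((Mus,Yersinia),Corvus),(((Microtus,Staphylococcus),Homo),((Urocyon,Oryzias),(Anas,(Pongo,Meles)))))).
Branch lengths along that path: 3 + 5 + 4 + 4 + 7 + 9 + 9 + 9 + 4 + 6 = 60.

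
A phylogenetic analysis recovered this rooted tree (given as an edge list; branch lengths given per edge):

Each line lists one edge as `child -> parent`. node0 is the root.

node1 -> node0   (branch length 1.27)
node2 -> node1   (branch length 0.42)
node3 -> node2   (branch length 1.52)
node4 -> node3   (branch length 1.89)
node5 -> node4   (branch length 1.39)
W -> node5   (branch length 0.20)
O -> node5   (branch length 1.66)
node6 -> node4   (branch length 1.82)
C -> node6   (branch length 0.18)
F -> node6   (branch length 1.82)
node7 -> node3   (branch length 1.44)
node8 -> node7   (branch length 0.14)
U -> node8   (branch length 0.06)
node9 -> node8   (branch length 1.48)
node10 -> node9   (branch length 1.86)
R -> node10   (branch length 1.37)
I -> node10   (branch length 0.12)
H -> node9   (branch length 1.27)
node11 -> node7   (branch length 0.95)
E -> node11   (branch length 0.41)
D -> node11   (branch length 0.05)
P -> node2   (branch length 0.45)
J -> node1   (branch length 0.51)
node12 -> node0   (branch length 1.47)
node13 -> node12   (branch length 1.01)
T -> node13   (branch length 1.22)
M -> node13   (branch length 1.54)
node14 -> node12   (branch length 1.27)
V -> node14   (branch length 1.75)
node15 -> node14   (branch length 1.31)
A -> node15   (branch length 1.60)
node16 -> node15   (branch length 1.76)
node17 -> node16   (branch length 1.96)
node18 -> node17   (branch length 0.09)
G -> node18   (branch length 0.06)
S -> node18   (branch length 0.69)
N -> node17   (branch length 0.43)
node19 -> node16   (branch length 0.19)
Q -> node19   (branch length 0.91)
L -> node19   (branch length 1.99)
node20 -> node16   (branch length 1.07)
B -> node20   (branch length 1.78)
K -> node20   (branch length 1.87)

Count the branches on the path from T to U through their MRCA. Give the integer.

9

The MRCA of T and U is the root of the tree.
From T up to that node: 3 branches. From U up to the same node: 6 branches. Total: 3 + 6 = 9.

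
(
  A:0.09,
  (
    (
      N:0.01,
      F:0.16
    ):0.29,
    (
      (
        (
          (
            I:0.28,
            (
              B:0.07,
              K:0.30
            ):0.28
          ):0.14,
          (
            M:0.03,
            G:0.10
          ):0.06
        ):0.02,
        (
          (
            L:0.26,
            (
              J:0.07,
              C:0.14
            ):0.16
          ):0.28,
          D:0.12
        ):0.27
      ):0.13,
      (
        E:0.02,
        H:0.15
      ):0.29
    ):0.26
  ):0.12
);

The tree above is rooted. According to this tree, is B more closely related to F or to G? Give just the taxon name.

G

The MRCA of B and G subtends ((I,(B,K)),(M,G)) (5 taxa).
The MRCA of B and F subtends ((N,F),((((I,(B,K)),(M,G)),((L,(J,C)),D)),(E,H))) (13 taxa).
The first is nested inside the second, so B shares a more recent common ancestor with G.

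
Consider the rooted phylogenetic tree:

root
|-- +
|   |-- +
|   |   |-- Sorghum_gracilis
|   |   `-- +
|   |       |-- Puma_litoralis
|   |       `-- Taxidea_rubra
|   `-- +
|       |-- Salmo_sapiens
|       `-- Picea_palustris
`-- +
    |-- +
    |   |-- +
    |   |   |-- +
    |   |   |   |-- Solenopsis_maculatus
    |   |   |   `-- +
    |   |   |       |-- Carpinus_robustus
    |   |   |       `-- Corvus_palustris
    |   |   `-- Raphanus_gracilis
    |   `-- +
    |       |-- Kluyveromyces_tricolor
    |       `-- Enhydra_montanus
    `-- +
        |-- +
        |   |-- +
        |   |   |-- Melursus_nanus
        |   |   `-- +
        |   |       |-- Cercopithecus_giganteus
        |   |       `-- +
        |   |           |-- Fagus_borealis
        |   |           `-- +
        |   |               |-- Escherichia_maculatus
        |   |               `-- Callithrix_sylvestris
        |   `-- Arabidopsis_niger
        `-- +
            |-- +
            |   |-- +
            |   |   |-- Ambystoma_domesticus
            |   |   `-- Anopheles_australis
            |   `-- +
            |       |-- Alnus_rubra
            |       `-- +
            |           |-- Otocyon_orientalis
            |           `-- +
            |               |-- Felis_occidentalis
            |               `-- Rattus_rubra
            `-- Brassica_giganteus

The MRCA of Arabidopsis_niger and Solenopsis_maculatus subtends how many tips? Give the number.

The MRCA of Arabidopsis_niger and Solenopsis_maculatus is the node subtending ((((Solenopsis_maculatus,(Carpinus_robustus,Corvus_palustris)),Raphanus_gracilis),(Kluyveromyces_tricolor,Enhydra_montanus)),(((Melursus_nanus,(Cercopithecus_giganteus,(Fagus_borealis,(Escherichia_maculatus,Callithrix_sylvestris)))),Arabidopsis_niger),(((Ambystoma_domesticus,Anopheles_australis),(Alnus_rubra,(Otocyon_orientalis,(Felis_occidentalis,Rattus_rubra)))),Brassica_giganteus))).
That clade contains 19 terminal taxa: Alnus_rubra, Ambystoma_domesticus, Anopheles_australis, Arabidopsis_niger, Brassica_giganteus, Callithrix_sylvestris, Carpinus_robustus, Cercopithecus_giganteus, Corvus_palustris, Enhydra_montanus, Escherichia_maculatus, Fagus_borealis, Felis_occidentalis, Kluyveromyces_tricolor, Melursus_nanus, Otocyon_orientalis, Raphanus_gracilis, Rattus_rubra, Solenopsis_maculatus.

19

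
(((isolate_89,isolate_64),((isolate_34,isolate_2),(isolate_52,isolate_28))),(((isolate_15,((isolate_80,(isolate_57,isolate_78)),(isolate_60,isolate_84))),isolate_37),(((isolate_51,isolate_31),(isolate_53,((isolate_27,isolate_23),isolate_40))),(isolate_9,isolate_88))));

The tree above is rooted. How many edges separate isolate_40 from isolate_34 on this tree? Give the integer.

The MRCA of isolate_40 and isolate_34 is the root of the tree.
From isolate_40 up to that node: 6 branches. From isolate_34 up to the same node: 4 branches. Total: 6 + 4 = 10.

10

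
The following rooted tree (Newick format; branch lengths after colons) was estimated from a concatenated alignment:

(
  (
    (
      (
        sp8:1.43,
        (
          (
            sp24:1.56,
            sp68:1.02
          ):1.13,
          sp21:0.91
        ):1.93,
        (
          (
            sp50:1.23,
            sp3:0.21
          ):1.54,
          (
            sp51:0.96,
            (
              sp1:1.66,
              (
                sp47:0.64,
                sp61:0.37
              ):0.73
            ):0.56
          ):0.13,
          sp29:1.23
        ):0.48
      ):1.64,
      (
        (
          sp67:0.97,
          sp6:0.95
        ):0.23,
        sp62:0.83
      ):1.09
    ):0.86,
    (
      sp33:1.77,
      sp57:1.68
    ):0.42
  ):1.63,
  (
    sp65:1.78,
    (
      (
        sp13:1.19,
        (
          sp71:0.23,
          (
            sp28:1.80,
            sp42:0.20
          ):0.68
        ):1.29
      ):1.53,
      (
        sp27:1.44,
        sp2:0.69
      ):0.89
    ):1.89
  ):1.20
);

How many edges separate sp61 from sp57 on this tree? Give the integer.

9

The MRCA of sp61 and sp57 is the node subtending (((sp8,((sp24,sp68),sp21),((sp50,sp3),(sp51,(sp1,(sp47,sp61))),sp29)),((sp67,sp6),sp62)),(sp33,sp57)).
From sp61 up to that node: 7 branches. From sp57 up to the same node: 2 branches. Total: 7 + 2 = 9.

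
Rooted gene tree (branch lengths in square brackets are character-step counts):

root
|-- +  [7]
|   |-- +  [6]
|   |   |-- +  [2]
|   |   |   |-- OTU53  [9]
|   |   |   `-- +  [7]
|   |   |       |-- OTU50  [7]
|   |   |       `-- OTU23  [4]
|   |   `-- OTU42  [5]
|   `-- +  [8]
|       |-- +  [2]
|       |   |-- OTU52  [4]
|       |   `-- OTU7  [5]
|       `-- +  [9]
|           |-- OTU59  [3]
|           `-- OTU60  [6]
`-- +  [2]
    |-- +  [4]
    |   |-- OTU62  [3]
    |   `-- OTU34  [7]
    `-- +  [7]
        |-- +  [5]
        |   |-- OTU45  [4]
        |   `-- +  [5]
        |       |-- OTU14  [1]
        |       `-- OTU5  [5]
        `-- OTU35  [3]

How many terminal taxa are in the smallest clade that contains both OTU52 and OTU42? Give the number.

8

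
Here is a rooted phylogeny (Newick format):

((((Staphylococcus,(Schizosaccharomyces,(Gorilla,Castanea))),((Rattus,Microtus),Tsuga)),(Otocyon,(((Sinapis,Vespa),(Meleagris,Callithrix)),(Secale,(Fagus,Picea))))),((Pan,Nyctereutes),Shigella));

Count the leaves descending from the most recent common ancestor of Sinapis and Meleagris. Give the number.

4

The MRCA of Sinapis and Meleagris is the node subtending ((Sinapis,Vespa),(Meleagris,Callithrix)).
That clade contains 4 terminal taxa: Callithrix, Meleagris, Sinapis, Vespa.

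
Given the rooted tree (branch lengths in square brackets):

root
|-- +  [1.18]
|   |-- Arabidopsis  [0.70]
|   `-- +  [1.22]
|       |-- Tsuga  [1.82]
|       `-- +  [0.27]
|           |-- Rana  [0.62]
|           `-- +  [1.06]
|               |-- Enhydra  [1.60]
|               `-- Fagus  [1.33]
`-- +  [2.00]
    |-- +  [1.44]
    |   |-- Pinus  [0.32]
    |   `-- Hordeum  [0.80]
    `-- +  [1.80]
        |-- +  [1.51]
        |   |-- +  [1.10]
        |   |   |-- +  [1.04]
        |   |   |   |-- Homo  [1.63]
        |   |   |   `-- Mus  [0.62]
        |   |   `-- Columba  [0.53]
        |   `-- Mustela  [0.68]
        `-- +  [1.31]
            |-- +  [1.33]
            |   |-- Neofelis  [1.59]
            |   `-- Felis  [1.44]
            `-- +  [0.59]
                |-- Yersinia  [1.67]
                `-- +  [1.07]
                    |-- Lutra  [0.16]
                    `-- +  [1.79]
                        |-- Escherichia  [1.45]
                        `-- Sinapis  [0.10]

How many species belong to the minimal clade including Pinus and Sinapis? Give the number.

The MRCA of Pinus and Sinapis is the node subtending ((Pinus,Hordeum),((((Homo,Mus),Columba),Mustela),((Neofelis,Felis),(Yersinia,(Lutra,(Escherichia,Sinapis)))))).
That clade contains 12 terminal taxa: Columba, Escherichia, Felis, Homo, Hordeum, Lutra, Mus, Mustela, Neofelis, Pinus, Sinapis, Yersinia.

12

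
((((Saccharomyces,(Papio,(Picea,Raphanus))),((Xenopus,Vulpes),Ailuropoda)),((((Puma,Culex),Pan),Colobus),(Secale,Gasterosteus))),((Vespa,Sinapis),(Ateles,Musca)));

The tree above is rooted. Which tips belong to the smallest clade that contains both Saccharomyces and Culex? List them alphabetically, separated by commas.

Tracing Saccharomyces: it sits inside (Saccharomyces,(Papio,(Picea,Raphanus))).
Tracing Culex: it sits inside (Puma,Culex).
The smallest clade enclosing both is (((Saccharomyces,(Papio,(Picea,Raphanus))),((Xenopus,Vulpes),Ailuropoda)),((((Puma,Culex),Pan),Colobus),(Secale,Gasterosteus))); the answer is its 13 terminal taxa in alphabetical order.

Ailuropoda, Colobus, Culex, Gasterosteus, Pan, Papio, Picea, Puma, Raphanus, Saccharomyces, Secale, Vulpes, Xenopus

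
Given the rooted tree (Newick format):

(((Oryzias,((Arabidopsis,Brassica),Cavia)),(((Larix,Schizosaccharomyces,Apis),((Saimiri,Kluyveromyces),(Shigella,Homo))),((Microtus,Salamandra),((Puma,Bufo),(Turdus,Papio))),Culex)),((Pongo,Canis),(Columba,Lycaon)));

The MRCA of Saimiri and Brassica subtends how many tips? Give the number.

The MRCA of Saimiri and Brassica is the node subtending ((Oryzias,((Arabidopsis,Brassica),Cavia)),(((Larix,Schizosaccharomyces,Apis),((Saimiri,Kluyveromyces),(Shigella,Homo))),((Microtus,Salamandra),((Puma,Bufo),(Turdus,Papio))),Culex)).
That clade contains 18 terminal taxa: Apis, Arabidopsis, Brassica, Bufo, Cavia, Culex, Homo, Kluyveromyces, Larix, Microtus, Oryzias, Papio, Puma, Saimiri, Salamandra, Schizosaccharomyces, Shigella, Turdus.

18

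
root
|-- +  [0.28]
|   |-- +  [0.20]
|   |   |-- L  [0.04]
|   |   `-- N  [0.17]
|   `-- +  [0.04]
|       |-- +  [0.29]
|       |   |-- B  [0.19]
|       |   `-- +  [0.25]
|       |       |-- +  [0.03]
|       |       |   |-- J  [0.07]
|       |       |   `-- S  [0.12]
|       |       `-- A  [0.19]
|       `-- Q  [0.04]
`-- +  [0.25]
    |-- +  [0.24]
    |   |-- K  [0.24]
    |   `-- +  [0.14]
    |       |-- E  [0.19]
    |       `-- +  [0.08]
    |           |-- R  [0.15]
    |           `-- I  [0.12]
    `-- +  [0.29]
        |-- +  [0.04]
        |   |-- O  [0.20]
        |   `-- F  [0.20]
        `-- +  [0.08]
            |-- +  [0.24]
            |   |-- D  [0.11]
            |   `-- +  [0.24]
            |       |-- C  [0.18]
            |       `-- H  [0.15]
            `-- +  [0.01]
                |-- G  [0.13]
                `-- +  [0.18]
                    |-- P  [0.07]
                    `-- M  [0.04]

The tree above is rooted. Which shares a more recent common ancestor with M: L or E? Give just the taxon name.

The MRCA of M and E subtends ((K,(E,(R,I))),((O,F),((D,(C,H)),(G,(P,M))))) (12 taxa).
The MRCA of M and L is the root, subtending the entire tree (19 taxa).
The first is nested inside the second, so M shares a more recent common ancestor with E.

E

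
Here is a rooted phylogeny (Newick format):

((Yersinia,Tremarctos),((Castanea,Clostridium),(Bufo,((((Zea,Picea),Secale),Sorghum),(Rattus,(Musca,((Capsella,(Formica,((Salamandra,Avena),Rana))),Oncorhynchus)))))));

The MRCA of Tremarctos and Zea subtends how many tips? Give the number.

17

The MRCA of Tremarctos and Zea is the root, so the clade is the entire tree.
That clade contains 17 terminal taxa: Avena, Bufo, Capsella, Castanea, Clostridium, Formica, Musca, Oncorhynchus, Picea, Rana, Rattus, Salamandra, Secale, Sorghum, Tremarctos, Yersinia, Zea.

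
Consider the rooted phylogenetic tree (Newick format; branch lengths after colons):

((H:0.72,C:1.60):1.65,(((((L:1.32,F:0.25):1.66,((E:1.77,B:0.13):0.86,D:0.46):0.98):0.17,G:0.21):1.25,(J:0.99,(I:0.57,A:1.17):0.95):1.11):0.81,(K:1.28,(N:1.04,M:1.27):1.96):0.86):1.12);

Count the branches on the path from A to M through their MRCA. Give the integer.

The MRCA of A and M is the node subtending (((((L,F),((E,B),D)),G),(J,(I,A))),(K,(N,M))).
From A up to that node: 4 branches. From M up to the same node: 3 branches. Total: 4 + 3 = 7.

7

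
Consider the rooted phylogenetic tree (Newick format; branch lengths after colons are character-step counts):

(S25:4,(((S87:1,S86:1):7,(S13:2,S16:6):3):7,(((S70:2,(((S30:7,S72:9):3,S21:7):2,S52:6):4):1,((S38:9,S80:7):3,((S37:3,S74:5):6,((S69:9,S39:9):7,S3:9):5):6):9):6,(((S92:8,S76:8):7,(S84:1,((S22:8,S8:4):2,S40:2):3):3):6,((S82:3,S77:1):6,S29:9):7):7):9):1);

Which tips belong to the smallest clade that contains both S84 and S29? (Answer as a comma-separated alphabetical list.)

Tracing S84: it sits inside (S84,((S22,S8),S40)).
Tracing S29: it sits inside ((S82,S77),S29).
The smallest clade enclosing both is (((S92,S76),(S84,((S22,S8),S40))),((S82,S77),S29)); the answer is its 9 terminal taxa in alphabetical order.

S22, S29, S40, S76, S77, S8, S82, S84, S92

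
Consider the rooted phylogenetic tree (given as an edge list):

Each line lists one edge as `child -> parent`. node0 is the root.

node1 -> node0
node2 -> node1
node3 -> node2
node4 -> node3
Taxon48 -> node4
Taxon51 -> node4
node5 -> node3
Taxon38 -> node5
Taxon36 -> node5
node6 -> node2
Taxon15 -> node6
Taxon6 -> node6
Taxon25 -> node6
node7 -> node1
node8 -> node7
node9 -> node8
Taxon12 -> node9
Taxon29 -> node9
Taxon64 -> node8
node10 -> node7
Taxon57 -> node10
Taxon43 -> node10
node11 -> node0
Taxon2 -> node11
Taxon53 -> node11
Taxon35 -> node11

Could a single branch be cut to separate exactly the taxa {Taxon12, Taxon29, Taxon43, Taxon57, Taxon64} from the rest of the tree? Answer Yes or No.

Yes

The most recent common ancestor of these taxa subtends (((Taxon12,Taxon29),Taxon64),(Taxon57,Taxon43)).
That clade has exactly 5 tips — every listed taxon and nothing else — so the group is monophyletic.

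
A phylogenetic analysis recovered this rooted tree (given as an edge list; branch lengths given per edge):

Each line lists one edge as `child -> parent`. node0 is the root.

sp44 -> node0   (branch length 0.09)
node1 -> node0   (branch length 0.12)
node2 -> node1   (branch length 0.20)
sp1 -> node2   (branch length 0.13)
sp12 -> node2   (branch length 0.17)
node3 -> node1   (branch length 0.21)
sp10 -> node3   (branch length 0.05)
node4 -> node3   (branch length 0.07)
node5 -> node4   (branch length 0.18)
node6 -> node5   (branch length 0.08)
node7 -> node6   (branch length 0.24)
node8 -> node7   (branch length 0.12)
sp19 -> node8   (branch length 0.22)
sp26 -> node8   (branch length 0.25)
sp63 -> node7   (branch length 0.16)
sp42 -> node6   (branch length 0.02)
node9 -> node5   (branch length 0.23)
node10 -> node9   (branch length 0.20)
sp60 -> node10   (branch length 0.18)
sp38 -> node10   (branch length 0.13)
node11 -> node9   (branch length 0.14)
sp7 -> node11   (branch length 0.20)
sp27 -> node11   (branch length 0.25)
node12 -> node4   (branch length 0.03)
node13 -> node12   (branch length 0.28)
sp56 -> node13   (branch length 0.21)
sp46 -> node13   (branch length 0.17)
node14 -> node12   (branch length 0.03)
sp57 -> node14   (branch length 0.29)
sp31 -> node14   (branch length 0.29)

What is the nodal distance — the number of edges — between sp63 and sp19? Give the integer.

3

The MRCA of sp63 and sp19 is the node subtending ((sp19,sp26),sp63).
From sp63 up to that node: 1 branch. From sp19 up to the same node: 2 branches. Total: 1 + 2 = 3.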